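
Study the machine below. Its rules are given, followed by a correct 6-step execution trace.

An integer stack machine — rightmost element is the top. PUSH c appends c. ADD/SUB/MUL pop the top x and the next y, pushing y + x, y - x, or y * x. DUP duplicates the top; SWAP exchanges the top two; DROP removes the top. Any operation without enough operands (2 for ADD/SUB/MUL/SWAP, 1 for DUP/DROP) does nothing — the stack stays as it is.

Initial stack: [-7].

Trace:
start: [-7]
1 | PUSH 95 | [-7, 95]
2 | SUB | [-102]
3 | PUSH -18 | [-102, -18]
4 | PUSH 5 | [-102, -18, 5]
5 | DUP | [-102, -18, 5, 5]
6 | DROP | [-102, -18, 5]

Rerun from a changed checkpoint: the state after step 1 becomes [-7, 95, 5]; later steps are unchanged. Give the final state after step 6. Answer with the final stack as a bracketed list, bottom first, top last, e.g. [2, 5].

[-7, 90, -18, 5]

state after step 1 := [-7, 95, 5]
2 | SUB | [-7, 90]
3 | PUSH -18 | [-7, 90, -18]
4 | PUSH 5 | [-7, 90, -18, 5]
5 | DUP | [-7, 90, -18, 5, 5]
6 | DROP | [-7, 90, -18, 5]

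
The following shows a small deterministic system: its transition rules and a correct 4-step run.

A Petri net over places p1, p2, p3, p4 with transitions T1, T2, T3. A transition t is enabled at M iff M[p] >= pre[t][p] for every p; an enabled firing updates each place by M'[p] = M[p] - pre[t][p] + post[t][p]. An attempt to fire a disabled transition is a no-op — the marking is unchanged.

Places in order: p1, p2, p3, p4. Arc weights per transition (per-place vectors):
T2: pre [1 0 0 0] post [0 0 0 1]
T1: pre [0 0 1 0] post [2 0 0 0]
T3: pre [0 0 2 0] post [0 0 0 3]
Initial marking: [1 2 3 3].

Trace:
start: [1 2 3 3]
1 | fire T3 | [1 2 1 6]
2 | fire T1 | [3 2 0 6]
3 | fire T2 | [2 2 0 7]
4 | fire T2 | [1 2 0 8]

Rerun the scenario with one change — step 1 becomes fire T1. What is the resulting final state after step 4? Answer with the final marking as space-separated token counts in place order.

3 2 1 5

(re-executing from step 1 with the substitution; state before step 1: [1 2 3 3])
1 | fire T1 | [3 2 2 3]
2 | fire T1 | [5 2 1 3]
3 | fire T2 | [4 2 1 4]
4 | fire T2 | [3 2 1 5]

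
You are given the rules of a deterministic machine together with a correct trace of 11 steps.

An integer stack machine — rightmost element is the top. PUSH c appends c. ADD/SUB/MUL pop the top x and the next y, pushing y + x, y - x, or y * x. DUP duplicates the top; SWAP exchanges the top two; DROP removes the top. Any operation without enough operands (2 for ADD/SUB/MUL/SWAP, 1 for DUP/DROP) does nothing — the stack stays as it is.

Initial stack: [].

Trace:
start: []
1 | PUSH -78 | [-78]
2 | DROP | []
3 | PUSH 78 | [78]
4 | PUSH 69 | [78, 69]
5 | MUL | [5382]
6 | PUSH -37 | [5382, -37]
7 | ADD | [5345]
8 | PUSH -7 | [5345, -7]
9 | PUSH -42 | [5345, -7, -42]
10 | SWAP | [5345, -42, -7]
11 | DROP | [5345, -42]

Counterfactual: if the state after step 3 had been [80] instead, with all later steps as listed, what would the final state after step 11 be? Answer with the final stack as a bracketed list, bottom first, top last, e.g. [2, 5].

state after step 3 := [80]
4 | PUSH 69 | [80, 69]
5 | MUL | [5520]
6 | PUSH -37 | [5520, -37]
7 | ADD | [5483]
8 | PUSH -7 | [5483, -7]
9 | PUSH -42 | [5483, -7, -42]
10 | SWAP | [5483, -42, -7]
11 | DROP | [5483, -42]

[5483, -42]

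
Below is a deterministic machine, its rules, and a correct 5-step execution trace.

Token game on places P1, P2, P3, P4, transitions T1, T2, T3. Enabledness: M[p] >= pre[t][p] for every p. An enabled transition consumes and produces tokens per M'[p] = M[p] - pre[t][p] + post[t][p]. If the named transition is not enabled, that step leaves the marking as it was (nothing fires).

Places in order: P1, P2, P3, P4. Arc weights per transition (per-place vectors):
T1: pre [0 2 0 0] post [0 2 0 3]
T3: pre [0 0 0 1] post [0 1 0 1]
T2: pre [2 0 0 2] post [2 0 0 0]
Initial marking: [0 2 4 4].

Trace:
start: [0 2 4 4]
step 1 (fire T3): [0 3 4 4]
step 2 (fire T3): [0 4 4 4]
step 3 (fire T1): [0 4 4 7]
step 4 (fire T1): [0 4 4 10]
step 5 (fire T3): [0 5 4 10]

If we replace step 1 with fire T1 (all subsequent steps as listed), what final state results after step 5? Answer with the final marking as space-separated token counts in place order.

0 4 4 13

(re-executing from step 1 with the substitution; state before step 1: [0 2 4 4])
step 1 (fire T1): [0 2 4 7]
step 2 (fire T3): [0 3 4 7]
step 3 (fire T1): [0 3 4 10]
step 4 (fire T1): [0 3 4 13]
step 5 (fire T3): [0 4 4 13]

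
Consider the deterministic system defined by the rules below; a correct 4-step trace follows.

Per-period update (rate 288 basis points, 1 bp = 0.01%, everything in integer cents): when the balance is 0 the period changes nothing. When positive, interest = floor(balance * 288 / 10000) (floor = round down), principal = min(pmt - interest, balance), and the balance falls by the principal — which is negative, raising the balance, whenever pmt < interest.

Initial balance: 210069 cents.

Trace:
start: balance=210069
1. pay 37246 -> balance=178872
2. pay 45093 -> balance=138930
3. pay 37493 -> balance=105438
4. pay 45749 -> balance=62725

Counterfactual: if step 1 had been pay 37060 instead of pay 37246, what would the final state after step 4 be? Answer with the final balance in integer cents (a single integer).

62927

(re-executing from step 1 with the substitution; state before step 1: balance=210069)
1. pay 37060 -> balance=179058
2. pay 45093 -> balance=139121
3. pay 37493 -> balance=105634
4. pay 45749 -> balance=62927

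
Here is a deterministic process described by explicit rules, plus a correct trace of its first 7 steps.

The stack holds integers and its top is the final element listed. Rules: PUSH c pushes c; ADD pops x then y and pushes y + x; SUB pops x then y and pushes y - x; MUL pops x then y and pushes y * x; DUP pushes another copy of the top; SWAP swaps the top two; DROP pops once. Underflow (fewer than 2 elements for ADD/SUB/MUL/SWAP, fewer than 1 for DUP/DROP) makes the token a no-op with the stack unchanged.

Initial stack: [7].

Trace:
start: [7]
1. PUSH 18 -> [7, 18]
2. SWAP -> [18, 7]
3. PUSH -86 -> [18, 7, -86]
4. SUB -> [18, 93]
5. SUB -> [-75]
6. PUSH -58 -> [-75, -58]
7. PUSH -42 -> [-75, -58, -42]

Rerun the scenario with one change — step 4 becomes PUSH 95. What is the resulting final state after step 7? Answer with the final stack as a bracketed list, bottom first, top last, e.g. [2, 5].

[18, 7, -181, -58, -42]

(re-executing from step 4 with the substitution; state before step 4: [18, 7, -86])
4. PUSH 95 -> [18, 7, -86, 95]
5. SUB -> [18, 7, -181]
6. PUSH -58 -> [18, 7, -181, -58]
7. PUSH -42 -> [18, 7, -181, -58, -42]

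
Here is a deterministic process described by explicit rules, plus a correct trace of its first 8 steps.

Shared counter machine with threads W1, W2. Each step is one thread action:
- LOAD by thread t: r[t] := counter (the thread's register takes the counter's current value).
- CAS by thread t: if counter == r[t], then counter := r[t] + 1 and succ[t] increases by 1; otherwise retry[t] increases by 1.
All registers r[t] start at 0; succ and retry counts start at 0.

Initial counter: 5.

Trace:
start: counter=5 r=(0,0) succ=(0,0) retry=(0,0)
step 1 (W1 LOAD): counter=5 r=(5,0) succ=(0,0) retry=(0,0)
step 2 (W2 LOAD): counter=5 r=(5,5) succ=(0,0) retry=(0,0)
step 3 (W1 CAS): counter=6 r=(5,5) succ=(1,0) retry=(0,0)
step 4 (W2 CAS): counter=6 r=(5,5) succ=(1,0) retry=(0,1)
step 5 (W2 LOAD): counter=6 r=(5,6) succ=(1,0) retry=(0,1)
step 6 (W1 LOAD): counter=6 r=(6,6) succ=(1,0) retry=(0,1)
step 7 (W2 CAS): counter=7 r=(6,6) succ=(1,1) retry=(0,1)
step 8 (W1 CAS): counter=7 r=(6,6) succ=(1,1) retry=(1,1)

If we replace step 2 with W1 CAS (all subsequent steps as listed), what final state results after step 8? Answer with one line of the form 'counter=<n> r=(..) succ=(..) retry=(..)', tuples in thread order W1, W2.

(re-executing from step 2 with the substitution; state before step 2: counter=5 r=(5,0) succ=(0,0) retry=(0,0))
step 2 (W1 CAS): counter=6 r=(5,0) succ=(1,0) retry=(0,0)
step 3 (W1 CAS): counter=6 r=(5,0) succ=(1,0) retry=(1,0)
step 4 (W2 CAS): counter=6 r=(5,0) succ=(1,0) retry=(1,1)
step 5 (W2 LOAD): counter=6 r=(5,6) succ=(1,0) retry=(1,1)
step 6 (W1 LOAD): counter=6 r=(6,6) succ=(1,0) retry=(1,1)
step 7 (W2 CAS): counter=7 r=(6,6) succ=(1,1) retry=(1,1)
step 8 (W1 CAS): counter=7 r=(6,6) succ=(1,1) retry=(2,1)

counter=7 r=(6,6) succ=(1,1) retry=(2,1)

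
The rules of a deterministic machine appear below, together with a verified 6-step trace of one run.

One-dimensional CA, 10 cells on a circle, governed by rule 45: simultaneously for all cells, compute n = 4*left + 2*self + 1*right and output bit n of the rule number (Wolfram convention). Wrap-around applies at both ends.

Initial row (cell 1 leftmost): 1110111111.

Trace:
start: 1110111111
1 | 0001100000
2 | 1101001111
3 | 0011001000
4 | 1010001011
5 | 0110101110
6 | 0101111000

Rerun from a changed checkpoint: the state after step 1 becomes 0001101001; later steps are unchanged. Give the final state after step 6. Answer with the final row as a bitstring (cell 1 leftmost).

state after step 1 := 0001101001
2 | 0101011001
3 | 1111110001
4 | 0000000101
5 | 0111110111
6 | 1100001100

1100001100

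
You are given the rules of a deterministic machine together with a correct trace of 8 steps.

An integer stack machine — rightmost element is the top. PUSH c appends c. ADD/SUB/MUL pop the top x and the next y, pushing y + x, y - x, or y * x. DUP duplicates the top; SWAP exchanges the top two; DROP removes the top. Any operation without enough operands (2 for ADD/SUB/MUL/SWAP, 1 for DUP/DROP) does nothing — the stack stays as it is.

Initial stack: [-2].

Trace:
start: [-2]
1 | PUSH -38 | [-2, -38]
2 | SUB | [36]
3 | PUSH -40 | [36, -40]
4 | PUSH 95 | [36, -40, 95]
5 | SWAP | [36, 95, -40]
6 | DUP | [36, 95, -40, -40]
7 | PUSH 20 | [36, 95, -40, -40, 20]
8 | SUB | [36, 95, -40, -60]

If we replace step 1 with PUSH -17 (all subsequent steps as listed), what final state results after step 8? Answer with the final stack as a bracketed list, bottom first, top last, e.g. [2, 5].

[15, 95, -40, -60]

(re-executing from step 1 with the substitution; state before step 1: [-2])
1 | PUSH -17 | [-2, -17]
2 | SUB | [15]
3 | PUSH -40 | [15, -40]
4 | PUSH 95 | [15, -40, 95]
5 | SWAP | [15, 95, -40]
6 | DUP | [15, 95, -40, -40]
7 | PUSH 20 | [15, 95, -40, -40, 20]
8 | SUB | [15, 95, -40, -60]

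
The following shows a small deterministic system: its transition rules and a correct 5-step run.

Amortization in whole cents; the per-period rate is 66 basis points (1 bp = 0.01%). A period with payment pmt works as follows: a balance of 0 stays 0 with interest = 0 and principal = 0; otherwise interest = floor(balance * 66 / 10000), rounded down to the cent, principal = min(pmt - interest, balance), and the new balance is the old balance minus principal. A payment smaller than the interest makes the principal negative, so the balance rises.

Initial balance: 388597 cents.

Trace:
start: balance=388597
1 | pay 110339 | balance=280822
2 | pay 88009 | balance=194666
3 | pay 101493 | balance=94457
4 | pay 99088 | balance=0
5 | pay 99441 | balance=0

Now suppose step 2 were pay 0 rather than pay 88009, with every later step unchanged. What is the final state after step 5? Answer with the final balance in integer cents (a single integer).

0

(re-executing from step 2 with the substitution; state before step 2: balance=280822)
2 | pay 0 | balance=282675
3 | pay 101493 | balance=183047
4 | pay 99088 | balance=85167
5 | pay 99441 | balance=0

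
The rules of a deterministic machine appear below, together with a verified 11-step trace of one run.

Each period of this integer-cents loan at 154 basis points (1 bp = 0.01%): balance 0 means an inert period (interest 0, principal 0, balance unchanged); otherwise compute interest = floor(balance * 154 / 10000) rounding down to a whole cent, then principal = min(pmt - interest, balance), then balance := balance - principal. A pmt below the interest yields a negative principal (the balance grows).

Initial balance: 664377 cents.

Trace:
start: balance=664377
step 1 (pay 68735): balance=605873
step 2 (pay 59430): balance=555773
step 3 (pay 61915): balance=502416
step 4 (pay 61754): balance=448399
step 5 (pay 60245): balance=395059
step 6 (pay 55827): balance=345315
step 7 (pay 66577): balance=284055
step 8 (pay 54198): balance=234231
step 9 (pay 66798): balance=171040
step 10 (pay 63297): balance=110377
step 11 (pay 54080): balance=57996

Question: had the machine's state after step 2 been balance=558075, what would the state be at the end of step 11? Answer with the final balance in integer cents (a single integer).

state after step 2 := balance=558075
step 3 (pay 61915): balance=504754
step 4 (pay 61754): balance=450773
step 5 (pay 60245): balance=397469
step 6 (pay 55827): balance=347763
step 7 (pay 66577): balance=286541
step 8 (pay 54198): balance=236755
step 9 (pay 66798): balance=173603
step 10 (pay 63297): balance=112979
step 11 (pay 54080): balance=60638

60638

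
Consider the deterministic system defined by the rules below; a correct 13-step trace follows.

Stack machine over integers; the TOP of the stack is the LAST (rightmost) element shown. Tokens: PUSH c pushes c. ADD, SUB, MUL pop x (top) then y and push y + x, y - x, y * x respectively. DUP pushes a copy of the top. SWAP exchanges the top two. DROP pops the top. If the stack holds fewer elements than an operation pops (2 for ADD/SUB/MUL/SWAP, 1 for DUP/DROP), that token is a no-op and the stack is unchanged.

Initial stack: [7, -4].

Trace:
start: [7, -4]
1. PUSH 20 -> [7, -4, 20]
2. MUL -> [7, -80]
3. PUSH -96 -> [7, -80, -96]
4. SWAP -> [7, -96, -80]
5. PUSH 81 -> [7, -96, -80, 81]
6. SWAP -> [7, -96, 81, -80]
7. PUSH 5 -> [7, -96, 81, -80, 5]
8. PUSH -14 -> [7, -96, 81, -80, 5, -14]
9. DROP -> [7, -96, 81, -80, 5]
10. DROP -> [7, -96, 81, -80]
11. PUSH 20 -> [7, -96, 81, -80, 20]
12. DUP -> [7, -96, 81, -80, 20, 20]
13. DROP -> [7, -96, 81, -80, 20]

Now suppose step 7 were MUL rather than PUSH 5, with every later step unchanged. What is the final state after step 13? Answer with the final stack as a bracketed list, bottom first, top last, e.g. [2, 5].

(re-executing from step 7 with the substitution; state before step 7: [7, -96, 81, -80])
7. MUL -> [7, -96, -6480]
8. PUSH -14 -> [7, -96, -6480, -14]
9. DROP -> [7, -96, -6480]
10. DROP -> [7, -96]
11. PUSH 20 -> [7, -96, 20]
12. DUP -> [7, -96, 20, 20]
13. DROP -> [7, -96, 20]

[7, -96, 20]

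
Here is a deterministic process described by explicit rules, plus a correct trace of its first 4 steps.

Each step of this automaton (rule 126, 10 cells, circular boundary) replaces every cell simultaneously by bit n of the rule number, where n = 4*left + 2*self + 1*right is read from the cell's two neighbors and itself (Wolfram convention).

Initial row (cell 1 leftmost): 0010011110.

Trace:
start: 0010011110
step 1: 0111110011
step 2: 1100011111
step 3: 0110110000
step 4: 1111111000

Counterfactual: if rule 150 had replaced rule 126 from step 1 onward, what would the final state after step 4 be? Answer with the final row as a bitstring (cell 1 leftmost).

1011110101

(re-executing steps 1..4 under rule 150; state before step 1: 0010011110)
step 1: 0111101101
step 2: 0011000001
step 3: 1100100011
step 4: 1011110101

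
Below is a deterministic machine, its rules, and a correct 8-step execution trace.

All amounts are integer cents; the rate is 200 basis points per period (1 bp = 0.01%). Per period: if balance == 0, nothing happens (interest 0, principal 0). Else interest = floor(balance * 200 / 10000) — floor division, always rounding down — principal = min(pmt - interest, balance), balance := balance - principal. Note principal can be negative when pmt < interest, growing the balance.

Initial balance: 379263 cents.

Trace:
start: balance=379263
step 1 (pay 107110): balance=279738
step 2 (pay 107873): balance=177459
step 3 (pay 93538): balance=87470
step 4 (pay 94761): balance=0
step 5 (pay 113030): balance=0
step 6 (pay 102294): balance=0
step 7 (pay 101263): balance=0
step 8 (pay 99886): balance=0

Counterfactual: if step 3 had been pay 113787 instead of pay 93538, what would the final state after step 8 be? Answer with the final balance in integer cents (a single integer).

0

(re-executing from step 3 with the substitution; state before step 3: balance=177459)
step 3 (pay 113787): balance=67221
step 4 (pay 94761): balance=0
step 5 (pay 113030): balance=0
step 6 (pay 102294): balance=0
step 7 (pay 101263): balance=0
step 8 (pay 99886): balance=0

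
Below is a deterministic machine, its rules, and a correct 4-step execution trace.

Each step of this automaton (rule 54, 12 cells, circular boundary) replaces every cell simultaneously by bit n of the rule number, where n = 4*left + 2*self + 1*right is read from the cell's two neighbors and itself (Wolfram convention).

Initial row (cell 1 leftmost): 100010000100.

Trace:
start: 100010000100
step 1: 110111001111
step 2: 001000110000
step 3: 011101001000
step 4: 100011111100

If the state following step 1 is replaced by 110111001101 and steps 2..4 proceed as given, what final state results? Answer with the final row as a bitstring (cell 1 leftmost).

100011110000

state after step 1 := 110111001101
step 2: 001000110010
step 3: 011101001111
step 4: 100011110000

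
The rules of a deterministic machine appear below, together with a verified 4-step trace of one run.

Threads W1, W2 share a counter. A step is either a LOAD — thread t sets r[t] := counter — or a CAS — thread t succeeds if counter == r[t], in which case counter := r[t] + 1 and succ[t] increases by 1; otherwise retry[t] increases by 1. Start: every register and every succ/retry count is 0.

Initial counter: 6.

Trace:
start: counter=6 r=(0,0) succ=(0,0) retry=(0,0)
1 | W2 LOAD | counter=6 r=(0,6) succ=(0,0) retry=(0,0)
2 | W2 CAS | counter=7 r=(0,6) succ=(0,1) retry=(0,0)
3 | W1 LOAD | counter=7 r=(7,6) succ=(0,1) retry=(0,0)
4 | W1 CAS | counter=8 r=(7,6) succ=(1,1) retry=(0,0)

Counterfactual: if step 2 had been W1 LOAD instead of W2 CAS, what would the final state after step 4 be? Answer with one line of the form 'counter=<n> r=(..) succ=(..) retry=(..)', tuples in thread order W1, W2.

counter=7 r=(6,6) succ=(1,0) retry=(0,0)

(re-executing from step 2 with the substitution; state before step 2: counter=6 r=(0,6) succ=(0,0) retry=(0,0))
2 | W1 LOAD | counter=6 r=(6,6) succ=(0,0) retry=(0,0)
3 | W1 LOAD | counter=6 r=(6,6) succ=(0,0) retry=(0,0)
4 | W1 CAS | counter=7 r=(6,6) succ=(1,0) retry=(0,0)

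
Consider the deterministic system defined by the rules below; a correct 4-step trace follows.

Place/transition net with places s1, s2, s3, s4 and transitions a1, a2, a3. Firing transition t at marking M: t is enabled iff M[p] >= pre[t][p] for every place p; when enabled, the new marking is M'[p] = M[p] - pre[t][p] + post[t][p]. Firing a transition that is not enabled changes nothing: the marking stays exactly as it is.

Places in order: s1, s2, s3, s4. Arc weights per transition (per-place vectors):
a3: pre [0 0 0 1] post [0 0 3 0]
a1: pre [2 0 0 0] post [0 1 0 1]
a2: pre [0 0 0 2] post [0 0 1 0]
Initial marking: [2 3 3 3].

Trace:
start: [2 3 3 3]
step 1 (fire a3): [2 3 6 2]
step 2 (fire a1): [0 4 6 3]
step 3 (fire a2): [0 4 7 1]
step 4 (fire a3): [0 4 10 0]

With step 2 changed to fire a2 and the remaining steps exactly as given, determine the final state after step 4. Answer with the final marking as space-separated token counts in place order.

2 3 7 0

(re-executing from step 2 with the substitution; state before step 2: [2 3 6 2])
step 2 (fire a2): [2 3 7 0]
step 3 (fire a2): [2 3 7 0]
step 4 (fire a3): [2 3 7 0]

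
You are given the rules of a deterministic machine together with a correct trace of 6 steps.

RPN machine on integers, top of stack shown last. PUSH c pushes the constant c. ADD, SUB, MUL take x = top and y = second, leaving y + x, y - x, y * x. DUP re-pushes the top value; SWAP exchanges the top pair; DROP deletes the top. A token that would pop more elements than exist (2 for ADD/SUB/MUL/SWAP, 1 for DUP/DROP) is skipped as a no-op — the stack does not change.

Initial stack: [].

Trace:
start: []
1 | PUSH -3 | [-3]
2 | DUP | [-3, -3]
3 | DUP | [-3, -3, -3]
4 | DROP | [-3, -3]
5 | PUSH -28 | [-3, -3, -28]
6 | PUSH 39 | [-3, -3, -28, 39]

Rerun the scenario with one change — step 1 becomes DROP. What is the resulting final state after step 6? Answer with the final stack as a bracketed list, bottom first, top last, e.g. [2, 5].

[-28, 39]

(re-executing from step 1 with the substitution; state before step 1: [])
1 | DROP | []
2 | DUP | []
3 | DUP | []
4 | DROP | []
5 | PUSH -28 | [-28]
6 | PUSH 39 | [-28, 39]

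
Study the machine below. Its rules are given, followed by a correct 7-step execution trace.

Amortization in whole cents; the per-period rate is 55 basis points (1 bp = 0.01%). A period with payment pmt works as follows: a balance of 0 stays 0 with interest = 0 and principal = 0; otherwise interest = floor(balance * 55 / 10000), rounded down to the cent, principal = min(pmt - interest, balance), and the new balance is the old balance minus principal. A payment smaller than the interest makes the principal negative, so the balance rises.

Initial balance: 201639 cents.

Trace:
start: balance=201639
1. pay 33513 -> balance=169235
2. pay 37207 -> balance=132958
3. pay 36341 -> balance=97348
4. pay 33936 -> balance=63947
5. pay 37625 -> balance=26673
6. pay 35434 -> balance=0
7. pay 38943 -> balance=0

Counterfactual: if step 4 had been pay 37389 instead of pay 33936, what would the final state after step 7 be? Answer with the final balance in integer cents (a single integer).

0

(re-executing from step 4 with the substitution; state before step 4: balance=97348)
4. pay 37389 -> balance=60494
5. pay 37625 -> balance=23201
6. pay 35434 -> balance=0
7. pay 38943 -> balance=0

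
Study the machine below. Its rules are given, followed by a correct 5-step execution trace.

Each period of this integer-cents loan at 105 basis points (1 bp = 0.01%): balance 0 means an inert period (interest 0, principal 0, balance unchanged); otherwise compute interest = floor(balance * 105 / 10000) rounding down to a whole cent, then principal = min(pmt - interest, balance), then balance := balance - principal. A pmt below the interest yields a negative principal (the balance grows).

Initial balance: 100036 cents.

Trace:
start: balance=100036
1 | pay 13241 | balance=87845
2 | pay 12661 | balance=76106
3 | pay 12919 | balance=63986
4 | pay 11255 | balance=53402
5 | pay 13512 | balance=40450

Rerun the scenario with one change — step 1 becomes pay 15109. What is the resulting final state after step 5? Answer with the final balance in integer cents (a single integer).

38502

(re-executing from step 1 with the substitution; state before step 1: balance=100036)
1 | pay 15109 | balance=85977
2 | pay 12661 | balance=74218
3 | pay 12919 | balance=62078
4 | pay 11255 | balance=51474
5 | pay 13512 | balance=38502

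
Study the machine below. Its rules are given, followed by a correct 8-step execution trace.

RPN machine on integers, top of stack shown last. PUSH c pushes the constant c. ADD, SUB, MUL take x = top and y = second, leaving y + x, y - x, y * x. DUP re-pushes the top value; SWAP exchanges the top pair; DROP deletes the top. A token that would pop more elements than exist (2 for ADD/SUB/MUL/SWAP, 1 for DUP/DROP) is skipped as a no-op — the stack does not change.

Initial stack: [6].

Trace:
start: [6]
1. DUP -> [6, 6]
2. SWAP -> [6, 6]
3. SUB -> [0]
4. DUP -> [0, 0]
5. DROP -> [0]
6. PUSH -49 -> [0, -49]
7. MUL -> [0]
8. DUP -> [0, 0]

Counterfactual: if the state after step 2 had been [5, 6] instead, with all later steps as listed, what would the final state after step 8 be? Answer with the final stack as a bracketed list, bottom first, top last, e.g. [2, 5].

state after step 2 := [5, 6]
3. SUB -> [-1]
4. DUP -> [-1, -1]
5. DROP -> [-1]
6. PUSH -49 -> [-1, -49]
7. MUL -> [49]
8. DUP -> [49, 49]

[49, 49]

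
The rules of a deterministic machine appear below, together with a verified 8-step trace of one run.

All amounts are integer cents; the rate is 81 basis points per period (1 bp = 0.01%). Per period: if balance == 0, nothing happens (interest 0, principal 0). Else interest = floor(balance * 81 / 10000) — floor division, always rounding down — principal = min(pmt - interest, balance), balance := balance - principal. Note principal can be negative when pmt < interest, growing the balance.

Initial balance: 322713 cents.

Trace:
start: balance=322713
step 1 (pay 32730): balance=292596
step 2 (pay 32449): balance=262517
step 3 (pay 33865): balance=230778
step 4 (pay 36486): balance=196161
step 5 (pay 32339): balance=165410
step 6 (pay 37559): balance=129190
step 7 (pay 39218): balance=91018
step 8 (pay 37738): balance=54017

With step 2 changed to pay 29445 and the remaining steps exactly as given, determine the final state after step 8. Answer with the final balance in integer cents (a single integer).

(re-executing from step 2 with the substitution; state before step 2: balance=292596)
step 2 (pay 29445): balance=265521
step 3 (pay 33865): balance=233806
step 4 (pay 36486): balance=199213
step 5 (pay 32339): balance=168487
step 6 (pay 37559): balance=132292
step 7 (pay 39218): balance=94145
step 8 (pay 37738): balance=57169

57169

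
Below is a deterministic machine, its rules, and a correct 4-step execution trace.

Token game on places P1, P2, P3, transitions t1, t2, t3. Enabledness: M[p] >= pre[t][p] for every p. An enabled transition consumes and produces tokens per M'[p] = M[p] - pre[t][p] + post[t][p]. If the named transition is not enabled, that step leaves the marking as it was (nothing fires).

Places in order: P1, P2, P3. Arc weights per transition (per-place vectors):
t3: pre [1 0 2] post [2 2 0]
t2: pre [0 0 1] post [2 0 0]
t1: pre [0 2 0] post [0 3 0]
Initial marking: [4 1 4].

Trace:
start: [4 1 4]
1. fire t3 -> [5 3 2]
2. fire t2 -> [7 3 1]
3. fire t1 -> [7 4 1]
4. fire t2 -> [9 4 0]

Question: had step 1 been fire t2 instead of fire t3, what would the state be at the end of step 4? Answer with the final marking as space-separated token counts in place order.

10 1 1

(re-executing from step 1 with the substitution; state before step 1: [4 1 4])
1. fire t2 -> [6 1 3]
2. fire t2 -> [8 1 2]
3. fire t1 -> [8 1 2]
4. fire t2 -> [10 1 1]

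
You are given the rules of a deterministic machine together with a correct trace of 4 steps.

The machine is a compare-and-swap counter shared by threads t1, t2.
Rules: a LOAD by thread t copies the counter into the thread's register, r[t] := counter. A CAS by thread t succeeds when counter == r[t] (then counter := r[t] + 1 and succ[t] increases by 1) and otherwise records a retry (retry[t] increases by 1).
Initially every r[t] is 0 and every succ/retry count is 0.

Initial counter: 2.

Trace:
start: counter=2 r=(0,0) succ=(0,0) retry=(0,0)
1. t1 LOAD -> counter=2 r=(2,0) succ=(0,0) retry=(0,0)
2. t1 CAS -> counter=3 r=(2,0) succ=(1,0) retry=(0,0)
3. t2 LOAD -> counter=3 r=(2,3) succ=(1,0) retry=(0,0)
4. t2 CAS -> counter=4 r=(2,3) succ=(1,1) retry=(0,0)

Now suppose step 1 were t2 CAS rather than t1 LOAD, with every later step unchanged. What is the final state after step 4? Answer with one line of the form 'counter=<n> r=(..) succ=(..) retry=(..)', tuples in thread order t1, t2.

(re-executing from step 1 with the substitution; state before step 1: counter=2 r=(0,0) succ=(0,0) retry=(0,0))
1. t2 CAS -> counter=2 r=(0,0) succ=(0,0) retry=(0,1)
2. t1 CAS -> counter=2 r=(0,0) succ=(0,0) retry=(1,1)
3. t2 LOAD -> counter=2 r=(0,2) succ=(0,0) retry=(1,1)
4. t2 CAS -> counter=3 r=(0,2) succ=(0,1) retry=(1,1)

counter=3 r=(0,2) succ=(0,1) retry=(1,1)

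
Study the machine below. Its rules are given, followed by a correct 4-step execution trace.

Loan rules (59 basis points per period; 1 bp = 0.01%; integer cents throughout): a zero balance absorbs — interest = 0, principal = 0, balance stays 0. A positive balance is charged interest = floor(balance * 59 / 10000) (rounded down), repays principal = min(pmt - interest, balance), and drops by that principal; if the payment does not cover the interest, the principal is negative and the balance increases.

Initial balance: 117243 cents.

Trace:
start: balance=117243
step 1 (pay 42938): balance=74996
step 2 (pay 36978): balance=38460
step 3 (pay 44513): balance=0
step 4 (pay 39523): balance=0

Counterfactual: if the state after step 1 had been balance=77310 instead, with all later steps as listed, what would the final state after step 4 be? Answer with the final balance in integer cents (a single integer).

0

state after step 1 := balance=77310
step 2 (pay 36978): balance=40788
step 3 (pay 44513): balance=0
step 4 (pay 39523): balance=0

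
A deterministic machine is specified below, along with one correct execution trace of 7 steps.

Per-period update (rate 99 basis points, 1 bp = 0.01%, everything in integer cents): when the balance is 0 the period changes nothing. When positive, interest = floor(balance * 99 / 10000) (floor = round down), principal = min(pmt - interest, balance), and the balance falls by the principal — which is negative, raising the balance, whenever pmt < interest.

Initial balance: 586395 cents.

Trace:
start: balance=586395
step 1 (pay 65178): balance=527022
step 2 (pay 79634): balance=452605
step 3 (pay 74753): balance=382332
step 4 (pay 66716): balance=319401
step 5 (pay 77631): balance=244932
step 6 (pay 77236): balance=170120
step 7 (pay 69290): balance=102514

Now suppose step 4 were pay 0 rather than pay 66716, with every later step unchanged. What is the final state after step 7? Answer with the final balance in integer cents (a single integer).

(re-executing from step 4 with the substitution; state before step 4: balance=382332)
step 4 (pay 0): balance=386117
step 5 (pay 77631): balance=312308
step 6 (pay 77236): balance=238163
step 7 (pay 69290): balance=171230

171230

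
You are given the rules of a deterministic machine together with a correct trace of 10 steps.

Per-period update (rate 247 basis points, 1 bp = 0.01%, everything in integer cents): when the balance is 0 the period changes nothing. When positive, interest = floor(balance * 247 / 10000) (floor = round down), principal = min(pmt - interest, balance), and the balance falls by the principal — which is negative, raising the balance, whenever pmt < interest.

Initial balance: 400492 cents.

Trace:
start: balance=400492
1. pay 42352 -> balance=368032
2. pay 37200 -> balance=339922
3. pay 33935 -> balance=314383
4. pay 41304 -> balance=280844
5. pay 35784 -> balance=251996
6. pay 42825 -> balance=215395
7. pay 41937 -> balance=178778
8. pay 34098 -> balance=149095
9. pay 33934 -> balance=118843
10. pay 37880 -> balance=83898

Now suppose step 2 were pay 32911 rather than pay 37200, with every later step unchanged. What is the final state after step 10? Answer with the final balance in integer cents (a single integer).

89113

(re-executing from step 2 with the substitution; state before step 2: balance=368032)
2. pay 32911 -> balance=344211
3. pay 33935 -> balance=318778
4. pay 41304 -> balance=285347
5. pay 35784 -> balance=256611
6. pay 42825 -> balance=220124
7. pay 41937 -> balance=183624
8. pay 34098 -> balance=154061
9. pay 33934 -> balance=123932
10. pay 37880 -> balance=89113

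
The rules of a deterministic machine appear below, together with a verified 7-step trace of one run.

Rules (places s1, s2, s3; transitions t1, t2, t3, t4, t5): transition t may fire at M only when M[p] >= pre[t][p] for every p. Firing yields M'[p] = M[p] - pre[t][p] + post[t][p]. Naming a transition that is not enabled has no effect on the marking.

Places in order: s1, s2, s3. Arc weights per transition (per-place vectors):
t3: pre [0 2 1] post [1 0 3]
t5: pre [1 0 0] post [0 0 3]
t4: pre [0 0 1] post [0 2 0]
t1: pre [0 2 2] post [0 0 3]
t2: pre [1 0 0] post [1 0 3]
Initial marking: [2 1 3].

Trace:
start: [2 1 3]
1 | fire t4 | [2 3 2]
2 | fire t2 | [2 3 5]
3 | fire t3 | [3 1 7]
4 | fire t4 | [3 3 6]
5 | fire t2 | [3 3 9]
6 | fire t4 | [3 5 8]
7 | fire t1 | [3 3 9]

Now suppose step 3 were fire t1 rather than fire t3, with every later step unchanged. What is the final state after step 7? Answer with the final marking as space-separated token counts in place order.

2 3 8

(re-executing from step 3 with the substitution; state before step 3: [2 3 5])
3 | fire t1 | [2 1 6]
4 | fire t4 | [2 3 5]
5 | fire t2 | [2 3 8]
6 | fire t4 | [2 5 7]
7 | fire t1 | [2 3 8]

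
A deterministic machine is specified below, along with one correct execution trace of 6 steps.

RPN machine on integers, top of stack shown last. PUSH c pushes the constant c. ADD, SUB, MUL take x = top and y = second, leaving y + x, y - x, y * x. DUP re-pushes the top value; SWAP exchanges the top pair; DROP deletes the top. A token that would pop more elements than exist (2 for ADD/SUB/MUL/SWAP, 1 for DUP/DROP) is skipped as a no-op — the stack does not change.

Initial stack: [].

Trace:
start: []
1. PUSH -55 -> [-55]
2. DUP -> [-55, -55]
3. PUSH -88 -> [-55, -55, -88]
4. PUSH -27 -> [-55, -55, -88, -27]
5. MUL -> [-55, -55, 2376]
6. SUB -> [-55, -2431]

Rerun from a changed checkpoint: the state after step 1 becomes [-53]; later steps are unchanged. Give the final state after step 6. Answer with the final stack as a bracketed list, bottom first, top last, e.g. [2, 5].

state after step 1 := [-53]
2. DUP -> [-53, -53]
3. PUSH -88 -> [-53, -53, -88]
4. PUSH -27 -> [-53, -53, -88, -27]
5. MUL -> [-53, -53, 2376]
6. SUB -> [-53, -2429]

[-53, -2429]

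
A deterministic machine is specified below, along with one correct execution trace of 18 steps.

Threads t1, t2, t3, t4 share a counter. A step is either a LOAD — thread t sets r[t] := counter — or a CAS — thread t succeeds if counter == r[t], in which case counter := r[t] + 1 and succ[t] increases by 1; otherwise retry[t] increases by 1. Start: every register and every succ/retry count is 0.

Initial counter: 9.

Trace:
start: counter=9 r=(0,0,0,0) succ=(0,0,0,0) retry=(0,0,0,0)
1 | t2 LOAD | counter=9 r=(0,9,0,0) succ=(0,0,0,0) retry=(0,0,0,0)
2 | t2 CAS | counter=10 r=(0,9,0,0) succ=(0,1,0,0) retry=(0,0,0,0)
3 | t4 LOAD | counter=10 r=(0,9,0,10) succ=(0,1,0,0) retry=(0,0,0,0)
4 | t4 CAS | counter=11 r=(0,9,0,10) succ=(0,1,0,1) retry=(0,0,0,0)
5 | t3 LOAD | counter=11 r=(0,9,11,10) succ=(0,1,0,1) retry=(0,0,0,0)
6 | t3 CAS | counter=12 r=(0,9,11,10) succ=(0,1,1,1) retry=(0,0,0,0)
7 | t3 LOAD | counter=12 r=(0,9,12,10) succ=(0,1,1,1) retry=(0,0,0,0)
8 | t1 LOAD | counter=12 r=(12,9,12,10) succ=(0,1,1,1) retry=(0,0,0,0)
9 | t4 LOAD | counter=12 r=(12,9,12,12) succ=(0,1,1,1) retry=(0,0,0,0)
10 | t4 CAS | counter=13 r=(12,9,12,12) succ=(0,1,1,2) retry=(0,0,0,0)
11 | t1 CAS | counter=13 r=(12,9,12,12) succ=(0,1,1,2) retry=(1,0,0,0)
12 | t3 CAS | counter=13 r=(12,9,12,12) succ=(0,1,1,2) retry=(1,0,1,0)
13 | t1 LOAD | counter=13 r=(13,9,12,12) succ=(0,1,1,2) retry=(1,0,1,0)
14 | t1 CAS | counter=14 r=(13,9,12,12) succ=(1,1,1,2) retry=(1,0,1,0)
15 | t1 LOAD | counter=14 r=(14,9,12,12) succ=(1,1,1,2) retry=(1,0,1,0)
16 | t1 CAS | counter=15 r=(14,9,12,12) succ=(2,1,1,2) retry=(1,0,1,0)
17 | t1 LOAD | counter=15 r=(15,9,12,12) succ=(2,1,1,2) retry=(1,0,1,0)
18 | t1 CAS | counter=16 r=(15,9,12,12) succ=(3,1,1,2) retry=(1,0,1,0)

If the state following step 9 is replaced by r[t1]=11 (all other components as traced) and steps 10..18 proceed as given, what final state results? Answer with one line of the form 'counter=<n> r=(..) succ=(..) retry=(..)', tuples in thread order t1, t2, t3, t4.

counter=16 r=(15,9,12,12) succ=(3,1,1,2) retry=(1,0,1,0)

state after step 9 := counter=12 r=(11,9,12,12) succ=(0,1,1,1) retry=(0,0,0,0)
10 | t4 CAS | counter=13 r=(11,9,12,12) succ=(0,1,1,2) retry=(0,0,0,0)
11 | t1 CAS | counter=13 r=(11,9,12,12) succ=(0,1,1,2) retry=(1,0,0,0)
12 | t3 CAS | counter=13 r=(11,9,12,12) succ=(0,1,1,2) retry=(1,0,1,0)
13 | t1 LOAD | counter=13 r=(13,9,12,12) succ=(0,1,1,2) retry=(1,0,1,0)
14 | t1 CAS | counter=14 r=(13,9,12,12) succ=(1,1,1,2) retry=(1,0,1,0)
15 | t1 LOAD | counter=14 r=(14,9,12,12) succ=(1,1,1,2) retry=(1,0,1,0)
16 | t1 CAS | counter=15 r=(14,9,12,12) succ=(2,1,1,2) retry=(1,0,1,0)
17 | t1 LOAD | counter=15 r=(15,9,12,12) succ=(2,1,1,2) retry=(1,0,1,0)
18 | t1 CAS | counter=16 r=(15,9,12,12) succ=(3,1,1,2) retry=(1,0,1,0)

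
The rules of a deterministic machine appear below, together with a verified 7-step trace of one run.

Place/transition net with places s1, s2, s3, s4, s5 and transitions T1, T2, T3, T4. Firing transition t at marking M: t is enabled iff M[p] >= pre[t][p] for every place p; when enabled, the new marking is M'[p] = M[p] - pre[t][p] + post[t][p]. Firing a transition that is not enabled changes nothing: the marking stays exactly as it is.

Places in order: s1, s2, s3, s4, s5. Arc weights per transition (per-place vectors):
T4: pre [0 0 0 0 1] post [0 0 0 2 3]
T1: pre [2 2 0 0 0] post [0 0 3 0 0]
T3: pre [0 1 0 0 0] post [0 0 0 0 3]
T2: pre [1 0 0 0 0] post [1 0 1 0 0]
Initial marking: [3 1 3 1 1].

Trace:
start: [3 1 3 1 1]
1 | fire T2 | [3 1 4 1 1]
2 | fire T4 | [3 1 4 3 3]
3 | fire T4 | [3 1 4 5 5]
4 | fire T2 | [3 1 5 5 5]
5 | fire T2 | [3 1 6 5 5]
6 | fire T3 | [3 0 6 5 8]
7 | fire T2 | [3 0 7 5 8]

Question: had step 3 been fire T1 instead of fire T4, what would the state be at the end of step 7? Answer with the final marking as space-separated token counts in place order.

(re-executing from step 3 with the substitution; state before step 3: [3 1 4 3 3])
3 | fire T1 | [3 1 4 3 3]
4 | fire T2 | [3 1 5 3 3]
5 | fire T2 | [3 1 6 3 3]
6 | fire T3 | [3 0 6 3 6]
7 | fire T2 | [3 0 7 3 6]

3 0 7 3 6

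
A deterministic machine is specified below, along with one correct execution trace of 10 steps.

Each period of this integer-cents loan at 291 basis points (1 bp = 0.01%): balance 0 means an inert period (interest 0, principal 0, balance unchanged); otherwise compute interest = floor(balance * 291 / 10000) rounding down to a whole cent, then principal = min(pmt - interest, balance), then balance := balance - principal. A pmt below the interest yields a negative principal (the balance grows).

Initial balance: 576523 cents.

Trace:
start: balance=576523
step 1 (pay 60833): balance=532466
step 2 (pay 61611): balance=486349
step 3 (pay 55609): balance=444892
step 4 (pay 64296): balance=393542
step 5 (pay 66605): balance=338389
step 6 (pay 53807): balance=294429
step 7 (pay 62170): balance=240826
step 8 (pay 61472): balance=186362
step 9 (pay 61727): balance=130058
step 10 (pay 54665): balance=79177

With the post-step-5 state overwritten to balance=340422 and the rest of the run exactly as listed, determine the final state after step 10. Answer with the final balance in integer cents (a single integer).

81523

state after step 5 := balance=340422
step 6 (pay 53807): balance=296521
step 7 (pay 62170): balance=242979
step 8 (pay 61472): balance=188577
step 9 (pay 61727): balance=132337
step 10 (pay 54665): balance=81523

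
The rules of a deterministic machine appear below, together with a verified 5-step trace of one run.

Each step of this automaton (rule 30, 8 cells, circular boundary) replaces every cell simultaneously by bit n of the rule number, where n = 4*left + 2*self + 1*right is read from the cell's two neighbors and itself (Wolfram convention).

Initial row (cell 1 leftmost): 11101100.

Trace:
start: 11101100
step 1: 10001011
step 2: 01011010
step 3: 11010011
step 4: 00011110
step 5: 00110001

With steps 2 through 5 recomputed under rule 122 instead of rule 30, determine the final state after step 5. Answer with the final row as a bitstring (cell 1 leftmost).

(re-executing steps 2..5 under rule 122; state before step 2: 10001011)
step 2: 11010110
step 3: 11101111
step 4: 00111000
step 5: 01101100

01101100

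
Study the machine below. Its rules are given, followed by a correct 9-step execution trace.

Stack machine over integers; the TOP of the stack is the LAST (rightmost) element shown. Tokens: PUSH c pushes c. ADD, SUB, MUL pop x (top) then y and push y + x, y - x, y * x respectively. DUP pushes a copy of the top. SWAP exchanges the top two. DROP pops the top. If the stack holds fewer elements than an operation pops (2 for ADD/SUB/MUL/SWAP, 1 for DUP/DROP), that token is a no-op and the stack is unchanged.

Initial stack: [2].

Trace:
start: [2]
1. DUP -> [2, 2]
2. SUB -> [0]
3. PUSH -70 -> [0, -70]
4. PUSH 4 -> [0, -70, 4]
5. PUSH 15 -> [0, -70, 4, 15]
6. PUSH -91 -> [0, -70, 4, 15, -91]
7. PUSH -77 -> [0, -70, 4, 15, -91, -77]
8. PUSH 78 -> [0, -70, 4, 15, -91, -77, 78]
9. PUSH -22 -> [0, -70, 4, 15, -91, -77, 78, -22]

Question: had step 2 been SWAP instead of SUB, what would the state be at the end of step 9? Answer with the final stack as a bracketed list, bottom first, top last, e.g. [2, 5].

(re-executing from step 2 with the substitution; state before step 2: [2, 2])
2. SWAP -> [2, 2]
3. PUSH -70 -> [2, 2, -70]
4. PUSH 4 -> [2, 2, -70, 4]
5. PUSH 15 -> [2, 2, -70, 4, 15]
6. PUSH -91 -> [2, 2, -70, 4, 15, -91]
7. PUSH -77 -> [2, 2, -70, 4, 15, -91, -77]
8. PUSH 78 -> [2, 2, -70, 4, 15, -91, -77, 78]
9. PUSH -22 -> [2, 2, -70, 4, 15, -91, -77, 78, -22]

[2, 2, -70, 4, 15, -91, -77, 78, -22]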